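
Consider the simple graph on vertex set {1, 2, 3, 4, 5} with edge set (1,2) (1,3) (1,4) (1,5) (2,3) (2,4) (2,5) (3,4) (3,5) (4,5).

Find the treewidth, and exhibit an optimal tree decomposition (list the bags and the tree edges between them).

A single bag containing all 5 vertices is trivially a valid decomposition of width 4. For the lower bound, the 5 vertices {1, 2, 3, 4, 5} are pairwise adjacent, and any tree decomposition puts a clique entirely inside one bag — forcing width ≥ 4. Hence tw(G) = 4 exactly.

Treewidth 4.
One such decomposition:
Bags: B1 = {1, 2, 3, 4, 5}
Tree: (single bag)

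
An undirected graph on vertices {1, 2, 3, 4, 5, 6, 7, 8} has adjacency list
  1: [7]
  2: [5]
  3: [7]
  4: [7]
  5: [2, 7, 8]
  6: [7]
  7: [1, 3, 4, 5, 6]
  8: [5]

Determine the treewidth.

1

A width-1 tree decomposition is:
Bags: B1 = {5, 7}  B2 = {2, 5}  B3 = {5, 8}  B4 = {6, 7}  B5 = {3, 7}  B6 = {4, 7}  B7 = {1, 7}
Tree: B1–B2, B1–B3, B1–B4, B1–B5, B1–B6, B1–B7
Each bag holds 2 vertices, so the decomposition has width 1, which upper-bounds the treewidth. Any graph with an edge has treewidth ≥ 1, and G has the edge 7–5. Combining the bounds, tw(G) = 1.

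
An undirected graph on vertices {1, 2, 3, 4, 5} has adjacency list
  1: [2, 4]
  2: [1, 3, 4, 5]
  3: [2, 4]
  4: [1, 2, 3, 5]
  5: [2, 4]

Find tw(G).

2

A width-2 tree decomposition is:
Bags: B1 = {2, 3, 4}  B2 = {1, 2, 4}  B3 = {2, 4, 5}
Tree: B1–B2, B2–B3
Every bag has size at most 3, so the width is 3 − 1 = 2 and tw(G) ≤ 2. For the lower bound, the 3 vertices {1, 2, 4} are pairwise adjacent, and any tree decomposition puts a clique entirely inside one bag — forcing width ≥ 2. The upper and lower bounds meet at 2, so that is the treewidth.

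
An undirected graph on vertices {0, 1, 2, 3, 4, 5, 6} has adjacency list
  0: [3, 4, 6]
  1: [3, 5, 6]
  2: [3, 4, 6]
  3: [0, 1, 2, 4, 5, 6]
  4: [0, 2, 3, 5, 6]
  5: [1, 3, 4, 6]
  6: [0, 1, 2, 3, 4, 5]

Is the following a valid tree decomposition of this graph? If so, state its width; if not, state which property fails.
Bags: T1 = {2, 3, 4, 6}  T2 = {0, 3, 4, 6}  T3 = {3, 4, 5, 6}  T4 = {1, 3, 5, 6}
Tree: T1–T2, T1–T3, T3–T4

Every vertex of G appears in some bag (union = {0, 1, 2, 3, 4, 5, 6}); every edge is covered by a bag; and for each vertex v the set of bags containing v is connected in the bag tree. The decomposition is therefore valid. The largest bag has 4 vertices, so the width is 3.

Yes; width 3.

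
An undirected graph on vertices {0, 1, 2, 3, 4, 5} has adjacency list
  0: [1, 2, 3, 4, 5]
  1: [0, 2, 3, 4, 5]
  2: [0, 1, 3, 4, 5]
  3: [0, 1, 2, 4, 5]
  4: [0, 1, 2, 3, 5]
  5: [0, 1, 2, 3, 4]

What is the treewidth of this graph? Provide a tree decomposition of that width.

Treewidth 5.
Bags: B1 = {0, 1, 2, 3, 4, 5}
Tree: (single bag)

With just one bag of size 6, the width is 6 − 1 = 5, so tw(G) ≤ 5. On the other hand G contains the 6-clique {0, 1, 2, 3, 4, 5}. A clique must lie in a single bag of any decomposition, so no decomposition can have width below 5. Hence tw(G) = 5 exactly.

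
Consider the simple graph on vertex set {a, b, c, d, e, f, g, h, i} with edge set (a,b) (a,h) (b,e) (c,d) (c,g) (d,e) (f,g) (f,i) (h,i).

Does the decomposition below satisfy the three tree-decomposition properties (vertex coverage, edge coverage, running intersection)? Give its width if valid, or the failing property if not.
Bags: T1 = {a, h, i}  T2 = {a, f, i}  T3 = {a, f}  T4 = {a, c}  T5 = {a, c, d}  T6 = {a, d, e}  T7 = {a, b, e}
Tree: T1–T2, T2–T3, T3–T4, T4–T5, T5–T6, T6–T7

A tree decomposition must satisfy three properties: every vertex lies in some bag; for every edge, both endpoints lie together in some bag; and for every vertex, the bags containing it form a connected subtree. Here vertex g appears in no bag, so the decomposition is invalid.

No — vertex g appears in no bag.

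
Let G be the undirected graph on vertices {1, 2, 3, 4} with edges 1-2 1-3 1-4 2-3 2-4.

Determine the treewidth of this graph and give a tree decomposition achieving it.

Treewidth 2.
One optimal decomposition is:
Bags: B1 = {1, 2, 3}  B2 = {1, 2, 4}
Tree: B1–B2

Each bag holds 3 vertices, so the decomposition has width 2, which upper-bounds the treewidth. On the other hand G contains the 3-clique {1, 2, 3}. A clique must lie in a single bag of any decomposition, so no decomposition can have width below 2. Hence tw(G) = 2 exactly.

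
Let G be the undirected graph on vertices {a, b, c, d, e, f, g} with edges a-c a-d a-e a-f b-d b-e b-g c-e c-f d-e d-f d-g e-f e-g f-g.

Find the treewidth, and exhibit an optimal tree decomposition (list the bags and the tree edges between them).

Treewidth 3.
Bags: B1 = {b, d, e, g}  B2 = {d, e, f, g}  B3 = {a, d, e, f}  B4 = {a, c, e, f}
Tree: B1–B2, B2–B3, B3–B4

Every bag has size at most 4, so the width is 4 − 1 = 3 and tw(G) ≤ 3. Conversely, {d, e, f, g} is a clique of size 4, and the vertices of any clique must share a bag in every tree decomposition; so some bag has ≥ 4 vertices and tw(G) ≥ 3. Hence tw(G) = 3 exactly.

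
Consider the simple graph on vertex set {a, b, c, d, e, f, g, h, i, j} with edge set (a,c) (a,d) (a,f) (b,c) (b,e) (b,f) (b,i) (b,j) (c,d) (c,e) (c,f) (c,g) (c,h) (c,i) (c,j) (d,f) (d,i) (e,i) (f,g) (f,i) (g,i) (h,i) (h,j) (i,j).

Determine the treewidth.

3

A width-3 tree decomposition is:
Bags: B1 = {b, c, i, j}  B2 = {b, c, f, i}  B3 = {c, h, i, j}  B4 = {c, d, f, i}  B5 = {c, f, g, i}  B6 = {a, c, d, f}  B7 = {b, c, e, i}
Tree: B1–B2, B1–B3, B2–B4, B2–B5, B4–B6, B1–B7
Each bag holds 4 vertices, so the decomposition has width 3, which upper-bounds the treewidth. Conversely, {a, c, d, f} is a clique of size 4, and the vertices of any clique must share a bag in every tree decomposition; so some bag has ≥ 4 vertices and tw(G) ≥ 3. The upper and lower bounds meet at 3, so that is the treewidth.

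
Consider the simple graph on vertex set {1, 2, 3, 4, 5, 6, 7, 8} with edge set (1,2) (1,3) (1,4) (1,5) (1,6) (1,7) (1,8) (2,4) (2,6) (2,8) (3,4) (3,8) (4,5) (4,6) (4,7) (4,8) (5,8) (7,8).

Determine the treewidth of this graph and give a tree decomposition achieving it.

The largest bag has 4 vertices, giving width 3; this decomposition certifies tw(G) ≤ 3. Conversely, {1, 2, 4, 8} is a clique of size 4, and the vertices of any clique must share a bag in every tree decomposition; so some bag has ≥ 4 vertices and tw(G) ≥ 3. Therefore the treewidth is 3.

Treewidth 3.
One such decomposition:
Bags: B1 = {1, 2, 4, 8}  B2 = {1, 4, 5, 8}  B3 = {1, 4, 7, 8}  B4 = {1, 3, 4, 8}  B5 = {1, 2, 4, 6}
Tree: B1–B2, B2–B3, B1–B4, B1–B5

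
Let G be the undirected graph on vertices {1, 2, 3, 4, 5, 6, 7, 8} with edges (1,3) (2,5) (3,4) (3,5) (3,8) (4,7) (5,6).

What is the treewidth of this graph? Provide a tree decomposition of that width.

Every bag has size at most 2, so the width is 2 − 1 = 1 and tw(G) ≤ 1. G has an edge, so its treewidth is at least 1. Therefore the treewidth is 1.

Treewidth 1.
Bags: B1 = {3, 5}  B2 = {3, 4}  B3 = {3, 8}  B4 = {2, 5}  B5 = {1, 3}  B6 = {5, 6}  B7 = {4, 7}
Tree: B1–B2, B2–B3, B1–B4, B1–B5, B1–B6, B2–B7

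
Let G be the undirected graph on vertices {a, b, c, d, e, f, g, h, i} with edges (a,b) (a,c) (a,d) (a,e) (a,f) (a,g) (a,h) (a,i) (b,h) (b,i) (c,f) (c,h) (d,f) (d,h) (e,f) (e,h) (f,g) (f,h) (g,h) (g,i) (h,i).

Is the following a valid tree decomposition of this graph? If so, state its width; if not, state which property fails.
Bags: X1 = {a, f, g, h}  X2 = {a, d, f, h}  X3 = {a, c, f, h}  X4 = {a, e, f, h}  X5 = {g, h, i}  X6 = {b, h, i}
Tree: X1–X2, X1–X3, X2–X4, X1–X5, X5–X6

A tree decomposition must satisfy three properties: every vertex lies in some bag; for every edge, both endpoints lie together in some bag; and for every vertex, the bags containing it form a connected subtree. Here edge (a,i) lies in no bag, so the decomposition is invalid.

No — edge (a,i) lies in no bag.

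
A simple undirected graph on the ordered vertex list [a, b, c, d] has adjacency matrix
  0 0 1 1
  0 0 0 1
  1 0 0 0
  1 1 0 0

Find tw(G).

1

A width-1 tree decomposition is:
Bags: B1 = {a, c}  B2 = {a, d}  B3 = {b, d}
Tree: B1–B2, B2–B3
Each bag holds 2 vertices, so the decomposition has width 1, which upper-bounds the treewidth. Any graph with an edge has treewidth ≥ 1, and G has the edge c–a. Combining the bounds, tw(G) = 1.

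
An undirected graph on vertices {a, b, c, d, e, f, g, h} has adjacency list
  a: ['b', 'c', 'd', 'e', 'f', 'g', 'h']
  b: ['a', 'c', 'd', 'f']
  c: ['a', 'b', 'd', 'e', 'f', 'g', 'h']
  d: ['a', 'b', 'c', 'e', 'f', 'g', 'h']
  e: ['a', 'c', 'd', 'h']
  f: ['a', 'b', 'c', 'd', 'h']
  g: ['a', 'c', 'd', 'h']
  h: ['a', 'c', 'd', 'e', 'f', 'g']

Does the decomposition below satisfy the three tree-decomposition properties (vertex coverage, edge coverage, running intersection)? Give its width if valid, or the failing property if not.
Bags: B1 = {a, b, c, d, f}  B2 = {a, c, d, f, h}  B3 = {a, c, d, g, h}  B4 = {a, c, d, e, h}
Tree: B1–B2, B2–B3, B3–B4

Yes; width 4.

Checking the three conditions: (i) the bags cover all of {a, b, c, d, e, f, g, h}; (ii) for each edge, some bag contains both endpoints; (iii) the bags containing any fixed vertex form a subtree. All hold, so the decomposition is valid with width 5 − 1 = 4.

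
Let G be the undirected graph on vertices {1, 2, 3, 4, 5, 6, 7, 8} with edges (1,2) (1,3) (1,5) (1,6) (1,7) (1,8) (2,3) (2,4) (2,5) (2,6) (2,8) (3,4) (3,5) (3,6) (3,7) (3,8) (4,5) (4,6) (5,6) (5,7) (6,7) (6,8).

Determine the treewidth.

A width-4 tree decomposition is:
Bags: B1 = {1, 2, 3, 5, 6}  B2 = {1, 3, 5, 6, 7}  B3 = {2, 3, 4, 5, 6}  B4 = {1, 2, 3, 6, 8}
Tree: B1–B2, B1–B3, B1–B4
Every bag has size at most 5, so the width is 5 − 1 = 4 and tw(G) ≤ 4. Conversely, {1, 2, 3, 6, 8} is a clique of size 5, and the vertices of any clique must share a bag in every tree decomposition; so some bag has ≥ 5 vertices and tw(G) ≥ 4. Hence tw(G) = 4 exactly.

4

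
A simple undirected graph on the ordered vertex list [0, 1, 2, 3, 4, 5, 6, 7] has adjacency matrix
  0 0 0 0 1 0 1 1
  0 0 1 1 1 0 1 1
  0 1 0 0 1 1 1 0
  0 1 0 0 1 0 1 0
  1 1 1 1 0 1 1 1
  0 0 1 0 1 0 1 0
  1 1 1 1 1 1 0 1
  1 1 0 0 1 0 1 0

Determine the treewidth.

A width-3 tree decomposition is:
Bags: B1 = {1, 4, 6, 7}  B2 = {1, 2, 4, 6}  B3 = {1, 3, 4, 6}  B4 = {2, 4, 5, 6}  B5 = {0, 4, 6, 7}
Tree: B1–B2, B1–B3, B2–B4, B1–B5
Each bag holds 4 vertices, so the decomposition has width 3, which upper-bounds the treewidth. For the lower bound, the 4 vertices {0, 4, 6, 7} are pairwise adjacent, and any tree decomposition puts a clique entirely inside one bag — forcing width ≥ 3. Hence tw(G) = 3 exactly.

3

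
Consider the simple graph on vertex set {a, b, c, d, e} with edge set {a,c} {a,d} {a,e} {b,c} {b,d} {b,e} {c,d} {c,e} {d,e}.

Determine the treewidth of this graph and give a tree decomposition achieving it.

The largest bag has 4 vertices, giving width 3; this decomposition certifies tw(G) ≤ 3. On the other hand G contains the 4-clique {a, c, d, e}. A clique must lie in a single bag of any decomposition, so no decomposition can have width below 3. The upper and lower bounds meet at 3, so that is the treewidth.

Treewidth 3.
One such decomposition:
Bags: B1 = {b, c, d, e}  B2 = {a, c, d, e}
Tree: B1–B2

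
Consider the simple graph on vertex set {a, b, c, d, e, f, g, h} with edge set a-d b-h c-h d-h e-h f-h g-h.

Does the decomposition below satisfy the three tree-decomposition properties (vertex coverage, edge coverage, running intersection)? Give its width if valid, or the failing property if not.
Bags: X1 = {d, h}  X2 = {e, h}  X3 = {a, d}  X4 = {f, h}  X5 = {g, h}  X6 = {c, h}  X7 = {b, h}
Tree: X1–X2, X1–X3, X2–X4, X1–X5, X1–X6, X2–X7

Vertex coverage: the bags together contain {a, b, c, d, e, f, g, h}, the full vertex set. Edge coverage: each edge of G has both endpoints in at least one bag. Running intersection: for every vertex, the bags containing it form a connected subtree. All three properties hold, so this is a valid tree decomposition of width max|bag| − 1 = 1, and hence tw(G) ≤ 1.

Yes; width 1.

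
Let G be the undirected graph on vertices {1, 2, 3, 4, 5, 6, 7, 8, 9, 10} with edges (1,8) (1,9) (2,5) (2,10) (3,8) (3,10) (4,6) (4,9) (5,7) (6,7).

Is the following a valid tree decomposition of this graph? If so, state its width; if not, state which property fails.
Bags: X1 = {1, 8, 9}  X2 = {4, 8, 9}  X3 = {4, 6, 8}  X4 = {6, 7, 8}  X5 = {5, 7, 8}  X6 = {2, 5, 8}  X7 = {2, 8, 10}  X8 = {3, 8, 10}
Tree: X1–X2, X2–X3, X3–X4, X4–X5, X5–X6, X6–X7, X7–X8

Every vertex of G appears in some bag (union = {1, 2, 3, 4, 5, 6, 7, 8, 9, 10}); every edge is covered by a bag; and for each vertex v the set of bags containing v is connected in the bag tree. The decomposition is therefore valid. The largest bag has 3 vertices, so the width is 2.

Yes; width 2.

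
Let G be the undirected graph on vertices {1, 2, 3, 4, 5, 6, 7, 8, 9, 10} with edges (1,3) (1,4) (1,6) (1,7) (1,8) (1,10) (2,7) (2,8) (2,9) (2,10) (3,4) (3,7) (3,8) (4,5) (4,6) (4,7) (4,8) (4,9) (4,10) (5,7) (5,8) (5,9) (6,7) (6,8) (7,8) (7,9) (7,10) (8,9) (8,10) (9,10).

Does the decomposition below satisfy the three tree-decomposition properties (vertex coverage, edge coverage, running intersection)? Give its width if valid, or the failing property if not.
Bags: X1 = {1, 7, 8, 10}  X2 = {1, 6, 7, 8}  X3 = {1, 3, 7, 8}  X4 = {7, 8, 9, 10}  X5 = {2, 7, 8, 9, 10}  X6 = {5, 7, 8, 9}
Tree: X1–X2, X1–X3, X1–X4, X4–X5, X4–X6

No — vertex 4 appears in no bag.

A tree decomposition must satisfy three properties: every vertex lies in some bag; for every edge, both endpoints lie together in some bag; and for every vertex, the bags containing it form a connected subtree. Here vertex 4 appears in no bag, so the decomposition is invalid.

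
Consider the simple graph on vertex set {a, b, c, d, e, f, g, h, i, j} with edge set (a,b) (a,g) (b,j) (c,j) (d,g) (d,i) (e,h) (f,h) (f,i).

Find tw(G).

A width-1 tree decomposition is:
Bags: B1 = {c, j}  B2 = {b, j}  B3 = {a, b}  B4 = {a, g}  B5 = {d, g}  B6 = {d, i}  B7 = {f, i}  B8 = {f, h}  B9 = {e, h}
Tree: B1–B2, B2–B3, B3–B4, B4–B5, B5–B6, B6–B7, B7–B8, B8–B9
Every bag has size at most 2, so the width is 2 − 1 = 1 and tw(G) ≤ 1. Any graph with an edge has treewidth ≥ 1, and G has the edge c–j. Therefore the treewidth is 1.

1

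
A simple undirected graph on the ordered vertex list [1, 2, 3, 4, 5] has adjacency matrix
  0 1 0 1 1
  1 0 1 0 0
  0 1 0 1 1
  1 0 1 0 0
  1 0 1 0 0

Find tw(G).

A width-2 tree decomposition is:
Bags: B1 = {1, 2, 3}  B2 = {1, 3, 5}  B3 = {1, 3, 4}
Tree: B1–B2, B2–B3
Every bag has size at most 3, so the width is 3 − 1 = 2 and tw(G) ≤ 2. The edges 2–1–5–3–2 form a cycle, so G is not a tree and its treewidth is at least 2. Therefore the treewidth is 2.

2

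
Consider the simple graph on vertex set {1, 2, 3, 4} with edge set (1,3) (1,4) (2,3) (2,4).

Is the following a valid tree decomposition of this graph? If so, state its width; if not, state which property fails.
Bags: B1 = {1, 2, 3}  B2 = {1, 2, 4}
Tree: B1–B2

Yes; width 2.

Every vertex of G appears in some bag (union = {1, 2, 3, 4}); every edge is covered by a bag; and for each vertex v the set of bags containing v is connected in the bag tree. The decomposition is therefore valid. The largest bag has 3 vertices, so the width is 2.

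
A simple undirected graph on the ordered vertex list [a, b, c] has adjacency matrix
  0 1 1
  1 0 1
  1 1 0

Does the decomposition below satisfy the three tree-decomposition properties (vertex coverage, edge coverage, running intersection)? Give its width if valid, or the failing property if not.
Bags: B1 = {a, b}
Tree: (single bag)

A tree decomposition must satisfy three properties: every vertex lies in some bag; for every edge, both endpoints lie together in some bag; and for every vertex, the bags containing it form a connected subtree. Here vertex c appears in no bag, so the decomposition is invalid.

No — vertex c appears in no bag.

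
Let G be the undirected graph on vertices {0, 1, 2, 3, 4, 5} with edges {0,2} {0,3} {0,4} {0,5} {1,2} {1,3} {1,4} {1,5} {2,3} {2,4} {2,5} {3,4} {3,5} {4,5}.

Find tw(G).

4

A width-4 tree decomposition is:
Bags: B1 = {0, 2, 3, 4, 5}  B2 = {1, 2, 3, 4, 5}
Tree: B1–B2
Each bag holds 5 vertices, so the decomposition has width 4, which upper-bounds the treewidth. For the lower bound, the 5 vertices {0, 2, 3, 4, 5} are pairwise adjacent, and any tree decomposition puts a clique entirely inside one bag — forcing width ≥ 4. Hence tw(G) = 4 exactly.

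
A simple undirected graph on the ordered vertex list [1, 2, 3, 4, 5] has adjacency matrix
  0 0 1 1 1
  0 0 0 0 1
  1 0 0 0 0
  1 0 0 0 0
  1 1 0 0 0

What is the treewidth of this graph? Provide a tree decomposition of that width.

The largest bag has 2 vertices, giving width 1; this decomposition certifies tw(G) ≤ 1. Any graph with an edge has treewidth ≥ 1, and G has the edge 5–1. Combining the bounds, tw(G) = 1.

Treewidth 1.
Bags: B1 = {1, 5}  B2 = {2, 5}  B3 = {1, 4}  B4 = {1, 3}
Tree: B1–B2, B1–B3, B1–B4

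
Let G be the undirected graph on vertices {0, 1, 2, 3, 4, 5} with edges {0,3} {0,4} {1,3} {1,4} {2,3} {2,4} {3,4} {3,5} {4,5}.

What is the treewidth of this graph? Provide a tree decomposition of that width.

Every bag has size at most 3, so the width is 3 − 1 = 2 and tw(G) ≤ 2. For the lower bound, the 3 vertices {0, 3, 4} are pairwise adjacent, and any tree decomposition puts a clique entirely inside one bag — forcing width ≥ 2. Hence tw(G) = 2 exactly.

Treewidth 2.
One optimal decomposition is:
Bags: B1 = {1, 3, 4}  B2 = {2, 3, 4}  B3 = {3, 4, 5}  B4 = {0, 3, 4}
Tree: B1–B2, B2–B3, B3–B4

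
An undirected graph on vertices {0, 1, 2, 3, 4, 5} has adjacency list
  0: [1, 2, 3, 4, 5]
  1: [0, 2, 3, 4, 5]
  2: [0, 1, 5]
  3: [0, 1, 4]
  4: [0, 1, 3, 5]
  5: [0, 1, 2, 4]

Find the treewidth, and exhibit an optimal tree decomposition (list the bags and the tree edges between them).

The largest bag has 4 vertices, giving width 3; this decomposition certifies tw(G) ≤ 3. Conversely, {0, 1, 2, 5} is a clique of size 4, and the vertices of any clique must share a bag in every tree decomposition; so some bag has ≥ 4 vertices and tw(G) ≥ 3. The upper and lower bounds meet at 3, so that is the treewidth.

Treewidth 3.
Bags: B1 = {0, 1, 4, 5}  B2 = {0, 1, 3, 4}  B3 = {0, 1, 2, 5}
Tree: B1–B2, B1–B3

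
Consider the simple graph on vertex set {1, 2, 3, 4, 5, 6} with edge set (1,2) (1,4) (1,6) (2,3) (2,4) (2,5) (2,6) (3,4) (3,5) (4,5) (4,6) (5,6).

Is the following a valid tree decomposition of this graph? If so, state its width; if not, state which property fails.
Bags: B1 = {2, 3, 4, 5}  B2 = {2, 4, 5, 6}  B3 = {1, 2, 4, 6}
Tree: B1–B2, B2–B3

Checking the three conditions: (i) the bags cover all of {1, 2, 3, 4, 5, 6}; (ii) for each edge, some bag contains both endpoints; (iii) the bags containing any fixed vertex form a subtree. All hold, so the decomposition is valid with width 4 − 1 = 3.

Yes; width 3.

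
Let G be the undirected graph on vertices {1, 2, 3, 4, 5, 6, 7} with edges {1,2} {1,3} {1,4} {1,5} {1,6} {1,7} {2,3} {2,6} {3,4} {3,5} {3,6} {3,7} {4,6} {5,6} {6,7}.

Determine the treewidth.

3

A width-3 tree decomposition is:
Bags: B1 = {1, 3, 5, 6}  B2 = {1, 3, 4, 6}  B3 = {1, 2, 3, 6}  B4 = {1, 3, 6, 7}
Tree: B1–B2, B1–B3, B3–B4
Every bag has size at most 4, so the width is 4 − 1 = 3 and tw(G) ≤ 3. For the lower bound, the 4 vertices {1, 2, 3, 6} are pairwise adjacent, and any tree decomposition puts a clique entirely inside one bag — forcing width ≥ 3. The upper and lower bounds meet at 3, so that is the treewidth.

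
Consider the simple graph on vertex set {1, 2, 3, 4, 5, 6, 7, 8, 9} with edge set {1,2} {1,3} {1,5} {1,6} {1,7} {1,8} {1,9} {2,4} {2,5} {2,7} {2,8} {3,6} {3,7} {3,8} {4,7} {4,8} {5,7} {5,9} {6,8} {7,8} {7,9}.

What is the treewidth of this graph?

A width-3 tree decomposition is:
Bags: B1 = {1, 3, 7, 8}  B2 = {1, 2, 7, 8}  B3 = {2, 4, 7, 8}  B4 = {1, 3, 6, 8}  B5 = {1, 2, 5, 7}  B6 = {1, 5, 7, 9}
Tree: B1–B2, B2–B3, B1–B4, B2–B5, B5–B6
Every bag has size at most 4, so the width is 4 − 1 = 3 and tw(G) ≤ 3. On the other hand G contains the 4-clique {1, 3, 6, 8}. A clique must lie in a single bag of any decomposition, so no decomposition can have width below 3. The upper and lower bounds meet at 3, so that is the treewidth.

3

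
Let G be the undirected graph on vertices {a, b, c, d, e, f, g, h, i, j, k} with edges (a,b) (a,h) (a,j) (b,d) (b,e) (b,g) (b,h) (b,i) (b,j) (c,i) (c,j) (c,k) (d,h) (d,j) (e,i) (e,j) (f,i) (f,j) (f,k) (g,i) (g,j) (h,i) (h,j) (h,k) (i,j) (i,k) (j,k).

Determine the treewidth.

A width-3 tree decomposition is:
Bags: B1 = {h, i, j, k}  B2 = {b, h, i, j}  B3 = {b, e, i, j}  B4 = {c, i, j, k}  B5 = {b, g, i, j}  B6 = {b, d, h, j}  B7 = {a, b, h, j}  B8 = {f, i, j, k}
Tree: B1–B2, B2–B3, B1–B4, B2–B5, B2–B6, B6–B7, B4–B8
The largest bag has 4 vertices, giving width 3; this decomposition certifies tw(G) ≤ 3. For the lower bound, the 4 vertices {b, d, h, j} are pairwise adjacent, and any tree decomposition puts a clique entirely inside one bag — forcing width ≥ 3. Combining the bounds, tw(G) = 3.

3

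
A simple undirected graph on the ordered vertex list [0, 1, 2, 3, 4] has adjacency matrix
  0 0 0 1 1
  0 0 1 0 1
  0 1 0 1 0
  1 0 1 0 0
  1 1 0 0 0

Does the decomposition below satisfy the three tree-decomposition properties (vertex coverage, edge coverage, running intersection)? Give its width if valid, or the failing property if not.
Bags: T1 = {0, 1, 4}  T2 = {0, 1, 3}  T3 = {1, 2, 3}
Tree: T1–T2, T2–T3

Yes; width 2.

Every vertex of G appears in some bag (union = {0, 1, 2, 3, 4}); every edge is covered by a bag; and for each vertex v the set of bags containing v is connected in the bag tree. The decomposition is therefore valid. The largest bag has 3 vertices, so the width is 2.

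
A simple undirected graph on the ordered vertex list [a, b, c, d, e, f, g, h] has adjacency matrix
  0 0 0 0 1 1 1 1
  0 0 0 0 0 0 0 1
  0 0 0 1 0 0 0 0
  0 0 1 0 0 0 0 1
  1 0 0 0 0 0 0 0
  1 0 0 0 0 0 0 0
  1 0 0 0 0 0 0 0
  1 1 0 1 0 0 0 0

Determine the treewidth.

A width-1 tree decomposition is:
Bags: B1 = {a, h}  B2 = {a, g}  B3 = {b, h}  B4 = {d, h}  B5 = {c, d}  B6 = {a, e}  B7 = {a, f}
Tree: B1–B2, B1–B3, B3–B4, B4–B5, B2–B6, B2–B7
Every bag has size at most 2, so the width is 2 − 1 = 1 and tw(G) ≤ 1. G has an edge, so its treewidth is at least 1. Combining the bounds, tw(G) = 1.

1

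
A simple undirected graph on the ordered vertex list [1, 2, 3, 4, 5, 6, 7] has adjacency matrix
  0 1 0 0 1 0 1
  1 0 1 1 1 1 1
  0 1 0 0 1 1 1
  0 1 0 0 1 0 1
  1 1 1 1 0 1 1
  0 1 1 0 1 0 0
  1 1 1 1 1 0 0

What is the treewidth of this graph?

3

A width-3 tree decomposition is:
Bags: B1 = {2, 4, 5, 7}  B2 = {1, 2, 5, 7}  B3 = {2, 3, 5, 7}  B4 = {2, 3, 5, 6}
Tree: B1–B2, B1–B3, B3–B4
Every bag has size at most 4, so the width is 4 − 1 = 3 and tw(G) ≤ 3. On the other hand G contains the 4-clique {2, 3, 5, 6}. A clique must lie in a single bag of any decomposition, so no decomposition can have width below 3. Combining the bounds, tw(G) = 3.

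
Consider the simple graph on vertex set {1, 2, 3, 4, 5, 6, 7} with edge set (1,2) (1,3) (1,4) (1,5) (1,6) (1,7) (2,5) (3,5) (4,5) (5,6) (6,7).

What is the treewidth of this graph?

A width-2 tree decomposition is:
Bags: B1 = {1, 2, 5}  B2 = {1, 5, 6}  B3 = {1, 4, 5}  B4 = {1, 6, 7}  B5 = {1, 3, 5}
Tree: B1–B2, B2–B3, B2–B4, B2–B5
The largest bag has 3 vertices, giving width 2; this decomposition certifies tw(G) ≤ 2. For the lower bound, the 3 vertices {1, 2, 5} are pairwise adjacent, and any tree decomposition puts a clique entirely inside one bag — forcing width ≥ 2. Combining the bounds, tw(G) = 2.

2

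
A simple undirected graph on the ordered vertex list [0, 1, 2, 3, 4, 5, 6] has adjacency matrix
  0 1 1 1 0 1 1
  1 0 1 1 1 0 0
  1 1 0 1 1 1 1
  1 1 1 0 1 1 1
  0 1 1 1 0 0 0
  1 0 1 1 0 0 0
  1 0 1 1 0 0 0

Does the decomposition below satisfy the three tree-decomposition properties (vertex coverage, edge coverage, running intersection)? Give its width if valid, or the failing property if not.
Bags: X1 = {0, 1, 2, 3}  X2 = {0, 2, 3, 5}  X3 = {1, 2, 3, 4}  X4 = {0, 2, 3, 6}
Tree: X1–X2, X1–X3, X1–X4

Vertex coverage: the bags together contain {0, 1, 2, 3, 4, 5, 6}, the full vertex set. Edge coverage: each edge of G has both endpoints in at least one bag. Running intersection: for every vertex, the bags containing it form a connected subtree. All three properties hold, so this is a valid tree decomposition of width max|bag| − 1 = 3, and hence tw(G) ≤ 3.

Yes; width 3.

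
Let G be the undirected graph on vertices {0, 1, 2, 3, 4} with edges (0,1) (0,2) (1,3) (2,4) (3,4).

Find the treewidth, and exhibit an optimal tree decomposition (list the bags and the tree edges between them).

Each bag holds 3 vertices, so the decomposition has width 2, which upper-bounds the treewidth. Since 2–4–3–1–0–2 is a cycle in G, G is not acyclic. Forests are exactly the graphs of treewidth ≤ 1, so tw(G) ≥ 2. The upper and lower bounds meet at 2, so that is the treewidth.

Treewidth 2.
One such decomposition:
Bags: B1 = {2, 3, 4}  B2 = {1, 2, 3}  B3 = {0, 1, 2}
Tree: B1–B2, B2–B3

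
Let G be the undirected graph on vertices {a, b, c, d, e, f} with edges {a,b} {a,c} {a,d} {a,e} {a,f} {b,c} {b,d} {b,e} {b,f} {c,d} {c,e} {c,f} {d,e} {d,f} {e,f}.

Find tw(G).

A width-5 tree decomposition is:
Bags: B1 = {a, b, c, d, e, f}
Tree: (single bag)
A single bag containing all 6 vertices is trivially a valid decomposition of width 5. For the lower bound, the 6 vertices {a, b, c, d, e, f} are pairwise adjacent, and any tree decomposition puts a clique entirely inside one bag — forcing width ≥ 5. Therefore the treewidth is 5.

5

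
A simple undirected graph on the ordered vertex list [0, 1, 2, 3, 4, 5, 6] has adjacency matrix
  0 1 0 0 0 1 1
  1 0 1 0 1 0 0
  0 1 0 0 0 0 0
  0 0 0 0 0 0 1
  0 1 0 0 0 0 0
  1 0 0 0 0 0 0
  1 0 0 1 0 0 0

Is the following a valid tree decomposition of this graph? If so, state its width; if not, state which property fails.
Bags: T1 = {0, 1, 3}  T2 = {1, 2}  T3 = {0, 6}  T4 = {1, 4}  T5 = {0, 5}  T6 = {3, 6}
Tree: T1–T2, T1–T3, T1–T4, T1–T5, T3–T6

No — bags containing vertex 3 are not connected in the tree.

A tree decomposition must satisfy three properties: every vertex lies in some bag; for every edge, both endpoints lie together in some bag; and for every vertex, the bags containing it form a connected subtree. Here bags containing vertex 3 are not connected in the tree, so the decomposition is invalid.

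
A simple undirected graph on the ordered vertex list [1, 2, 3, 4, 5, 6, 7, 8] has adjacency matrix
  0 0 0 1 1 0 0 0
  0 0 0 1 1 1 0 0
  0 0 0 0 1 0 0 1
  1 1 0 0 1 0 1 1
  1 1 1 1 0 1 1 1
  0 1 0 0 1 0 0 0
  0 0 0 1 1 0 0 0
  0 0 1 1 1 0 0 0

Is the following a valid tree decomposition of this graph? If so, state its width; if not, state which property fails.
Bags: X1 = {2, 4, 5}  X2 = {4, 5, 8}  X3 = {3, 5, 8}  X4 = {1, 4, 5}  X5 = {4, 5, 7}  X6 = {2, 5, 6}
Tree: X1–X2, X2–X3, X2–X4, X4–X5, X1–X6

Every vertex of G appears in some bag (union = {1, 2, 3, 4, 5, 6, 7, 8}); every edge is covered by a bag; and for each vertex v the set of bags containing v is connected in the bag tree. The decomposition is therefore valid. The largest bag has 3 vertices, so the width is 2.

Yes; width 2.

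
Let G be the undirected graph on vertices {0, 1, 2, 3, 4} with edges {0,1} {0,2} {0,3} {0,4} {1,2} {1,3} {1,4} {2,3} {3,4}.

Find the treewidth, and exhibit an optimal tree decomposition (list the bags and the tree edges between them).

Treewidth 3.
One such decomposition:
Bags: B1 = {0, 1, 2, 3}  B2 = {0, 1, 3, 4}
Tree: B1–B2

Each bag holds 4 vertices, so the decomposition has width 3, which upper-bounds the treewidth. On the other hand G contains the 4-clique {0, 1, 2, 3}. A clique must lie in a single bag of any decomposition, so no decomposition can have width below 3. Therefore the treewidth is 3.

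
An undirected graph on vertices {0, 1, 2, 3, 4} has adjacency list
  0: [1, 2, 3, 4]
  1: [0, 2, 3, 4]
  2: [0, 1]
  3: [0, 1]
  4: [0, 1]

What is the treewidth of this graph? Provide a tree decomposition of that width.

Every bag has size at most 3, so the width is 3 − 1 = 2 and tw(G) ≤ 2. For the lower bound, the 3 vertices {0, 1, 2} are pairwise adjacent, and any tree decomposition puts a clique entirely inside one bag — forcing width ≥ 2. Hence tw(G) = 2 exactly.

Treewidth 2.
One such decomposition:
Bags: B1 = {0, 1, 2}  B2 = {0, 1, 3}  B3 = {0, 1, 4}
Tree: B1–B2, B1–B3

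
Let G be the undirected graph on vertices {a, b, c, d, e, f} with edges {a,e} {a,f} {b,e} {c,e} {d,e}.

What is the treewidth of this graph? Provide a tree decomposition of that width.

Treewidth 1.
One optimal decomposition is:
Bags: B1 = {c, e}  B2 = {b, e}  B3 = {d, e}  B4 = {a, e}  B5 = {a, f}
Tree: B1–B2, B2–B3, B3–B4, B4–B5

The largest bag has 2 vertices, giving width 1; this decomposition certifies tw(G) ≤ 1. G has an edge, so its treewidth is at least 1. Combining the bounds, tw(G) = 1.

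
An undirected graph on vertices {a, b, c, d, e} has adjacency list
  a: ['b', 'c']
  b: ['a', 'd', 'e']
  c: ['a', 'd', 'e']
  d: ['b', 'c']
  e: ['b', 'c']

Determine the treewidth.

A width-2 tree decomposition is:
Bags: B1 = {b, c, e}  B2 = {a, b, c}  B3 = {b, c, d}
Tree: B1–B2, B2–B3
Each bag holds 3 vertices, so the decomposition has width 2, which upper-bounds the treewidth. Since b–e–c–a–b is a cycle in G, G is not acyclic. Forests are exactly the graphs of treewidth ≤ 1, so tw(G) ≥ 2. The upper and lower bounds meet at 2, so that is the treewidth.

2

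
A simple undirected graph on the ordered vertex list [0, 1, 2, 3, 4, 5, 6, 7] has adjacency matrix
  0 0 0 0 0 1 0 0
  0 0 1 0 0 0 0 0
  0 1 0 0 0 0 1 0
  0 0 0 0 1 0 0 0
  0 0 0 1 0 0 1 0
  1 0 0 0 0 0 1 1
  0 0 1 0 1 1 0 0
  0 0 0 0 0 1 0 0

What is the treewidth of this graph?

1

A width-1 tree decomposition is:
Bags: B1 = {2, 6}  B2 = {5, 6}  B3 = {4, 6}  B4 = {5, 7}  B5 = {1, 2}  B6 = {3, 4}  B7 = {0, 5}
Tree: B1–B2, B1–B3, B2–B4, B1–B5, B3–B6, B4–B7
The largest bag has 2 vertices, giving width 1; this decomposition certifies tw(G) ≤ 1. Any graph with an edge has treewidth ≥ 1, and G has the edge 2–6. The upper and lower bounds meet at 1, so that is the treewidth.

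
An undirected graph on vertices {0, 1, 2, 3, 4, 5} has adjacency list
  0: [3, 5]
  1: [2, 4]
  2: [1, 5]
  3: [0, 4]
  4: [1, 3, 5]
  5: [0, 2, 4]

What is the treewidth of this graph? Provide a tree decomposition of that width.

Every bag has size at most 3, so the width is 3 − 1 = 2 and tw(G) ≤ 2. The edges 3–0–5–4–3 form a cycle, so G is not a tree and its treewidth is at least 2. Hence tw(G) = 2 exactly.

Treewidth 2.
Bags: B1 = {0, 3, 4}  B2 = {0, 4, 5}  B3 = {1, 4, 5}  B4 = {1, 2, 5}
Tree: B1–B2, B2–B3, B3–B4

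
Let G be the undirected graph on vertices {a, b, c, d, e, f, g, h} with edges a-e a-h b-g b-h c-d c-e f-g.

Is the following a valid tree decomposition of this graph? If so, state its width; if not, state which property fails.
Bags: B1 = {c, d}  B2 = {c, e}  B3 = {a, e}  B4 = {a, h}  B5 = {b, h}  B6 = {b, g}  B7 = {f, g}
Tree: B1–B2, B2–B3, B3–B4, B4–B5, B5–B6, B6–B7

Vertex coverage: the bags together contain {a, b, c, d, e, f, g, h}, the full vertex set. Edge coverage: each edge of G has both endpoints in at least one bag. Running intersection: for every vertex, the bags containing it form a connected subtree. All three properties hold, so this is a valid tree decomposition of width max|bag| − 1 = 1, and hence tw(G) ≤ 1.

Yes; width 1.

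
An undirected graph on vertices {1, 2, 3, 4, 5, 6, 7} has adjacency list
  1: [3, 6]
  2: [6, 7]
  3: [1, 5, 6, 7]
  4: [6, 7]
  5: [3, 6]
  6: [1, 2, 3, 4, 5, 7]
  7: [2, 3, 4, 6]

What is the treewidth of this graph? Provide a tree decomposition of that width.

Treewidth 2.
Bags: B1 = {3, 6, 7}  B2 = {3, 5, 6}  B3 = {2, 6, 7}  B4 = {1, 3, 6}  B5 = {4, 6, 7}
Tree: B1–B2, B1–B3, B2–B4, B3–B5

The largest bag has 3 vertices, giving width 2; this decomposition certifies tw(G) ≤ 2. Conversely, {2, 6, 7} is a clique of size 3, and the vertices of any clique must share a bag in every tree decomposition; so some bag has ≥ 3 vertices and tw(G) ≥ 2. Combining the bounds, tw(G) = 2.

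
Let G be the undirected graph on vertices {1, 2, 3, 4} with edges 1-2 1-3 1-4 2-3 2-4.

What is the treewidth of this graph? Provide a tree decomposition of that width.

Treewidth 2.
Bags: B1 = {1, 2, 3}  B2 = {1, 2, 4}
Tree: B1–B2

Each bag holds 3 vertices, so the decomposition has width 2, which upper-bounds the treewidth. For the lower bound, the 3 vertices {1, 2, 3} are pairwise adjacent, and any tree decomposition puts a clique entirely inside one bag — forcing width ≥ 2. Combining the bounds, tw(G) = 2.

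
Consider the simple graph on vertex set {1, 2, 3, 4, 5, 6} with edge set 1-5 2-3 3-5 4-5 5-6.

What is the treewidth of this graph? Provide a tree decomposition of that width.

Treewidth 1.
One such decomposition:
Bags: B1 = {1, 5}  B2 = {4, 5}  B3 = {5, 6}  B4 = {3, 5}  B5 = {2, 3}
Tree: B1–B2, B2–B3, B1–B4, B4–B5

Each bag holds 2 vertices, so the decomposition has width 1, which upper-bounds the treewidth. Since G has at least one edge (e.g. 5–1), it is not an edgeless graph, so tw(G) ≥ 1. Hence tw(G) = 1 exactly.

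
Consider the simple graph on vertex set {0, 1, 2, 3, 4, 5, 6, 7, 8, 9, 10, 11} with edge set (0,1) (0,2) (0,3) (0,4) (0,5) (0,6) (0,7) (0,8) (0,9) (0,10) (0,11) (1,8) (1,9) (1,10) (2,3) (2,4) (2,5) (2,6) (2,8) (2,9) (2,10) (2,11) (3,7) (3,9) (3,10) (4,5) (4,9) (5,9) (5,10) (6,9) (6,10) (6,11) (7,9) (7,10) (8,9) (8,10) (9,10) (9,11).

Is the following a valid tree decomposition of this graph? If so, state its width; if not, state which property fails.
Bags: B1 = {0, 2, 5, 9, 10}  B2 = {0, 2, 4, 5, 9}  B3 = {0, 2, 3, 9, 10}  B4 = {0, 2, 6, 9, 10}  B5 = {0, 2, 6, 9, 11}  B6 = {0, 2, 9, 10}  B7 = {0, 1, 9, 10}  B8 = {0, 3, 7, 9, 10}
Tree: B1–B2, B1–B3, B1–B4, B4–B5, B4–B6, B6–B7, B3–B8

No — vertex 8 appears in no bag.

A tree decomposition must satisfy three properties: every vertex lies in some bag; for every edge, both endpoints lie together in some bag; and for every vertex, the bags containing it form a connected subtree. Here vertex 8 appears in no bag, so the decomposition is invalid.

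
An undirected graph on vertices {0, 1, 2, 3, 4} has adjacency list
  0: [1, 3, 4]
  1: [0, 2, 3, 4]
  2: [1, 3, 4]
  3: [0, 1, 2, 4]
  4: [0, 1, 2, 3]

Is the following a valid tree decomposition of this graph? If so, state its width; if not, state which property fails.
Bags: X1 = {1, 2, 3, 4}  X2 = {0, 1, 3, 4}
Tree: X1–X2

Yes; width 3.

Vertex coverage: the bags together contain {0, 1, 2, 3, 4}, the full vertex set. Edge coverage: each edge of G has both endpoints in at least one bag. Running intersection: for every vertex, the bags containing it form a connected subtree. All three properties hold, so this is a valid tree decomposition of width max|bag| − 1 = 3, and hence tw(G) ≤ 3.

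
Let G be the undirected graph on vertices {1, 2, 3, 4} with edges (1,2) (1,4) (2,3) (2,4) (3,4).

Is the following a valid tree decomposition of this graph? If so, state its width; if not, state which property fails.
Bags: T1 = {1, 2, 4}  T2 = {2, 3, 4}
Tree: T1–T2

Checking the three conditions: (i) the bags cover all of {1, 2, 3, 4}; (ii) for each edge, some bag contains both endpoints; (iii) the bags containing any fixed vertex form a subtree. All hold, so the decomposition is valid with width 3 − 1 = 2.

Yes; width 2.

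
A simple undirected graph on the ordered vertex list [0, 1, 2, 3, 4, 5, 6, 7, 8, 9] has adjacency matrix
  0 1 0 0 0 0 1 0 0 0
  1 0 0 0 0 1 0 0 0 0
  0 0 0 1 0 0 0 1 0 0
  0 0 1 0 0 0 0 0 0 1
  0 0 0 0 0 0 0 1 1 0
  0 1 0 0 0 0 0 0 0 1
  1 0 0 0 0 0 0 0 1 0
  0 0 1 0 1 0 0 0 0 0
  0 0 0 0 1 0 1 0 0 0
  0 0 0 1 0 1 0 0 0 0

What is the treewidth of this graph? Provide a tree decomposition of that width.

Treewidth 2.
One such decomposition:
Bags: B1 = {3, 5, 9}  B2 = {1, 3, 5}  B3 = {0, 1, 3}  B4 = {0, 3, 6}  B5 = {3, 6, 8}  B6 = {3, 4, 8}  B7 = {3, 4, 7}  B8 = {2, 3, 7}
Tree: B1–B2, B2–B3, B3–B4, B4–B5, B5–B6, B6–B7, B7–B8

Each bag holds 3 vertices, so the decomposition has width 2, which upper-bounds the treewidth. The edges 3–9–5–1–0–6–8–4–7–2–3 form a cycle, so G is not a tree and its treewidth is at least 2. The upper and lower bounds meet at 2, so that is the treewidth.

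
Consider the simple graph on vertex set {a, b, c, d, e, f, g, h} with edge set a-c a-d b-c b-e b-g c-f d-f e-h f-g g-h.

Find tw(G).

2

A width-2 tree decomposition is:
Bags: B1 = {e, g, h}  B2 = {b, e, g}  B3 = {b, f, g}  B4 = {b, c, f}  B5 = {c, d, f}  B6 = {a, c, d}
Tree: B1–B2, B2–B3, B3–B4, B4–B5, B5–B6
The largest bag has 3 vertices, giving width 2; this decomposition certifies tw(G) ≤ 2. For the lower bound, G contains the cycle h–e–b–g–h, so G is not a forest; only forests have treewidth ≤ 1, hence tw(G) ≥ 2. Therefore the treewidth is 2.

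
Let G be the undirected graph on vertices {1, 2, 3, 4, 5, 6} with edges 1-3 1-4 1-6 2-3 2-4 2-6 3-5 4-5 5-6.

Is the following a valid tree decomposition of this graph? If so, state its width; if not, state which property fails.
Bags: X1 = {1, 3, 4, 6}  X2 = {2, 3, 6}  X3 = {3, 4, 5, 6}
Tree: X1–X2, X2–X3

No — edge (4,2) lies in no bag.

A tree decomposition must satisfy three properties: every vertex lies in some bag; for every edge, both endpoints lie together in some bag; and for every vertex, the bags containing it form a connected subtree. Here edge (4,2) lies in no bag, so the decomposition is invalid.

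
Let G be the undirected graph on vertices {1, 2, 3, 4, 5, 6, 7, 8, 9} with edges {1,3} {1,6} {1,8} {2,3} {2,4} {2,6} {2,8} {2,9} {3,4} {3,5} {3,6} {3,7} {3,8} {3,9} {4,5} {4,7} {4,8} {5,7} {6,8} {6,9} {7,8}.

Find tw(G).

3

A width-3 tree decomposition is:
Bags: B1 = {2, 3, 6, 9}  B2 = {2, 3, 6, 8}  B3 = {2, 3, 4, 8}  B4 = {3, 4, 7, 8}  B5 = {3, 4, 5, 7}  B6 = {1, 3, 6, 8}
Tree: B1–B2, B2–B3, B3–B4, B4–B5, B2–B6
The largest bag has 4 vertices, giving width 3; this decomposition certifies tw(G) ≤ 3. On the other hand G contains the 4-clique {1, 3, 6, 8}. A clique must lie in a single bag of any decomposition, so no decomposition can have width below 3. Hence tw(G) = 3 exactly.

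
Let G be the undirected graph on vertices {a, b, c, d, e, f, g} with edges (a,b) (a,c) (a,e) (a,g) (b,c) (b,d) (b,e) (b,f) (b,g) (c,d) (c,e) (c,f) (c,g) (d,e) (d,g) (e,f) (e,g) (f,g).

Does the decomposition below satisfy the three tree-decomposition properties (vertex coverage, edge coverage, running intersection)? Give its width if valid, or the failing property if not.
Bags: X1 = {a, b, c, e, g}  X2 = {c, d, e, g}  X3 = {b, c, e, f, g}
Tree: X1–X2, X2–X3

No — edge (b,d) lies in no bag.

A tree decomposition must satisfy three properties: every vertex lies in some bag; for every edge, both endpoints lie together in some bag; and for every vertex, the bags containing it form a connected subtree. Here edge (b,d) lies in no bag, so the decomposition is invalid.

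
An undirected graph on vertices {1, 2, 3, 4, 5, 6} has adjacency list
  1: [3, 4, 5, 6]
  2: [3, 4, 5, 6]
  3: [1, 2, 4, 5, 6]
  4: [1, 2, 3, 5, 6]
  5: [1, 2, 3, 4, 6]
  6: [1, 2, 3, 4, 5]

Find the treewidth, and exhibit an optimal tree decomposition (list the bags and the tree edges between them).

Treewidth 4.
One such decomposition:
Bags: B1 = {1, 3, 4, 5, 6}  B2 = {2, 3, 4, 5, 6}
Tree: B1–B2

Every bag has size at most 5, so the width is 5 − 1 = 4 and tw(G) ≤ 4. Conversely, {1, 3, 4, 5, 6} is a clique of size 5, and the vertices of any clique must share a bag in every tree decomposition; so some bag has ≥ 5 vertices and tw(G) ≥ 4. Therefore the treewidth is 4.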